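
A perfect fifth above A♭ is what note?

Eb

A fifth above A lands on the letter E.
A perfect fifth spans 7 semitones, so Ab moves to pitch class 3. On the letter E that is Eb.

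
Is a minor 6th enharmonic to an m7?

No

A minor sixth spans 8 semitones; a minor seventh spans 10.
The spans differ, so they are not enharmonic equivalents.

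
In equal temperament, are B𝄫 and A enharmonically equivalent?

Bbb = pitch class 9 and A = pitch class 9 — the same pitch class, so they are enharmonic equivalents.

Yes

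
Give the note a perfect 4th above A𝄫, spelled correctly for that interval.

A up a perfect fourth is D, so the target letter is D.
From Abb, a perfect fourth is 5 semitones up: Dbb.

Dbb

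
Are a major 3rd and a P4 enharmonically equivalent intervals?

No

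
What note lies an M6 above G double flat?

G up a major sixth is E, so the target letter is E.
From Gbb, a major sixth is 9 semitones up: Ebb.

Ebb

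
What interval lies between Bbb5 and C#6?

doubly augmented second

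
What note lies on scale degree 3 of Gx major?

B##

Degree 3 takes the letter 2 steps above G, which is B.
In major, degree 3 sits 4 semitones above the tonic. G## + 4 semitones is pitch class 1, spelled on B as B##.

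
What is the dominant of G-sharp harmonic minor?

D#

Degree 5 takes the letter 4 steps above G, which is D.
In harmonic minor, degree 5 sits 7 semitones above the tonic. G# + 7 semitones is pitch class 3, spelled on D as D#.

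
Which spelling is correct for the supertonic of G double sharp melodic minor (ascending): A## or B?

A##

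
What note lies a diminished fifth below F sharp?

A fifth below F lands on the letter B.
A diminished fifth spans 6 semitones, so F# moves to pitch class 0. On the letter B that is B#.

B#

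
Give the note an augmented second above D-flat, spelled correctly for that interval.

E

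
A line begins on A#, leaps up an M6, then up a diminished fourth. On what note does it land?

A major sixth up from A# is F## (letter F, 9 semitones up).
A diminished fourth up from F## is B (letter B, 4 semitones up).

B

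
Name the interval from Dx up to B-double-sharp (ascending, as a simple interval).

major sixth

The letter names run D→B, a span of 5 letter steps, so the interval is some kind of sixth.
D## to B## is 9 semitones. A major sixth is 9, so 9 makes it major.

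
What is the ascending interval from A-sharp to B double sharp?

The letter names run A→B, a span of 1 letter step, so the interval is some kind of second.
A# to B## is 3 semitones. A major second is 2, so 3 makes it augmented.

augmented second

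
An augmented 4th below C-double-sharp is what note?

G#

C down a perfect fourth is G, so the target letter is G.
From C##, an augmented fourth is 6 semitones down: G#.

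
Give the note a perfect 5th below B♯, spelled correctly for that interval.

E#

A fifth below B lands on the letter E.
A perfect fifth spans 7 semitones, so B# moves to pitch class 5. On the letter E that is E#.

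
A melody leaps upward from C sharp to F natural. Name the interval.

The letter names run C→F, a span of 3 letter steps, so the interval is some kind of fourth.
C# to F is 4 semitones. A perfect fourth is 5, so 4 makes it diminished.

diminished fourth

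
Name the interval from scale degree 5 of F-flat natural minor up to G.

augmented fifth

Scale degree 5 of Fb natural minor is Cb.
Cb up to G: letters C→G make it a fifth; 8 semitones makes it augmented.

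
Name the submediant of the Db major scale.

Degree 6 takes the letter 5 steps above D, which is B.
In major, degree 6 sits 9 semitones above the tonic. Db + 9 semitones is pitch class 10, spelled on B as Bb.

Bb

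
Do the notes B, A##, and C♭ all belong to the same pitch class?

B = pitch class 11 and A## = pitch class 11 and Cb = pitch class 11 — the same pitch class, so they are enharmonic equivalents.

Yes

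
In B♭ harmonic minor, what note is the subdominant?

Degree 4 takes the letter 3 steps above B, which is E.
In harmonic minor, degree 4 sits 5 semitones above the tonic. Bb + 5 semitones is pitch class 3, spelled on E as Eb.

Eb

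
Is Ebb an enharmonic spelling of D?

Yes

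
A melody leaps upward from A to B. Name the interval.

The letter names run A→B, a span of 1 letter step, so the interval is some kind of second.
A to B is 2 semitones. A major second is 2, so 2 makes it major.

major second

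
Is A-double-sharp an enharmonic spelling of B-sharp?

No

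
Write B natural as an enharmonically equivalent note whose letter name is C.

B is pitch class 11. The letter C alone is pitch class 0.
To reach pitch class 11 from C requires an offset of -1 semitone, i.e. flat: Cb.

Cb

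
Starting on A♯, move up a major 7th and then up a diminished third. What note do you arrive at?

A major seventh up from A# is G## (letter G, 11 semitones up).
A diminished third up from G## is B (letter B, 2 semitones up).

B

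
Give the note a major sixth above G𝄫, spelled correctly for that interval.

G up a major sixth is E, so the target letter is E.
From Gbb, a major sixth is 9 semitones up: Ebb.

Ebb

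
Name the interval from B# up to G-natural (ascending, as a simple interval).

diminished sixth

Counting letters B–C–D–E–F–G gives a sixth.
B#→G = 7 semitones, 2 narrower than the major sixth (9), so diminished.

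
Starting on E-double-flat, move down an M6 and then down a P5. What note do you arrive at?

Cbb

A major sixth down from Ebb is Gbb (letter G, 9 semitones down).
A perfect fifth down from Gbb is Cbb (letter C, 7 semitones down).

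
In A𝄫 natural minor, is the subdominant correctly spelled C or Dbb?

Dbb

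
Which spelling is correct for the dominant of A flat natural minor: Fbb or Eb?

Each scale degree takes a distinct letter name. Degree 5 of a scale on A must use the letter E.
Eb and Fbb are enharmonically the same pitch, but only Eb uses the letter E, so it is the correct spelling here.

Eb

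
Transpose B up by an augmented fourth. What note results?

B up a perfect fourth is E, so the target letter is E.
From B, an augmented fourth is 6 semitones up: E#.

E#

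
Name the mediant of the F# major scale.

A#

The F# major scale runs F# G# A# B C# D# E#.
Degree 3 is A#.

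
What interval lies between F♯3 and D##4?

augmented sixth

Counting letters F–G–A–B–C–D gives a sixth.
F#→D## = 10 semitones, 1 wider than the major sixth (9), so augmented.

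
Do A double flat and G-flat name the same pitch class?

Abb is pitch class 7; Gb is pitch class 6.
The pitch classes differ (7 vs. 6), so they are not enharmonic equivalents.

No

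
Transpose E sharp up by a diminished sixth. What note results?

A sixth above E lands on the letter C.
A diminished sixth spans 7 semitones, so E# moves to pitch class 0. On the letter C that is C.

C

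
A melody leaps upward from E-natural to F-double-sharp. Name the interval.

The letter names run E→F, a span of 1 letter step, so the interval is some kind of second.
E to F## is 3 semitones. A major second is 2, so 3 makes it augmented.

augmented second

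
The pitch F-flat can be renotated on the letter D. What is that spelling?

Plain D sits 2 semitones below Fb, so on the letter D the same pitch needs a double sharp: D##.

D##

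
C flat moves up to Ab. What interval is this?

major sixth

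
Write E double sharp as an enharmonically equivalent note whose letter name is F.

E## is pitch class 6. The letter F alone is pitch class 5.
To reach pitch class 6 from F requires an offset of +1 semitone, i.e. sharp: F#.

F#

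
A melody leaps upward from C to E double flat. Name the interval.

diminished third

Counting letters C–D–E gives a third.
C→Ebb = 2 semitones, 2 narrower than the major third (4), so diminished.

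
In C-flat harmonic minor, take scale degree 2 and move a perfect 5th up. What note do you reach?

Scale degree 2 of Cb harmonic minor is Db.
A perfect fifth (7 semitones) above Db lands on the letter A, giving Ab.

Ab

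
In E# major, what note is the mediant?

Degree 3 takes the letter 2 steps above E, which is G.
In major, degree 3 sits 4 semitones above the tonic. E# + 4 semitones is pitch class 9, spelled on G as G##.

G##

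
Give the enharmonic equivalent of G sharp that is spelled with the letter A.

Ab

G# is pitch class 8. The letter A alone is pitch class 9.
To reach pitch class 8 from A requires an offset of -1 semitone, i.e. flat: Ab.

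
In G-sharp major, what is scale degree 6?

E#

Degree 6 takes the letter 5 steps above G, which is E.
In major, degree 6 sits 9 semitones above the tonic. G# + 9 semitones is pitch class 5, spelled on E as E#.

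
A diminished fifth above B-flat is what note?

Fb

B up a perfect fifth is F#, so the target letter is F.
From Bb, a diminished fifth is 6 semitones up: Fb.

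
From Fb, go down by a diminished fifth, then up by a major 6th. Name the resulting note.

A diminished fifth down from Fb is Bb (letter B, 6 semitones down).
A major sixth up from Bb is G (letter G, 9 semitones up).

G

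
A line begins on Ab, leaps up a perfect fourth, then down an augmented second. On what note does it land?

Cbb

A perfect fourth up from Ab is Db (letter D, 5 semitones up).
An augmented second down from Db is Cbb (letter C, 3 semitones down).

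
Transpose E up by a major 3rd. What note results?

G#

A third above E lands on the letter G.
A major third spans 4 semitones, so E moves to pitch class 8. On the letter G that is G#.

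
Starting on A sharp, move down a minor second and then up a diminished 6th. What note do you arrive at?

E

A minor second down from A# is G## (letter G, 1 semitone down).
A diminished sixth up from G## is E (letter E, 7 semitones up).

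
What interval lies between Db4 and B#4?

The letter names run D→B, a span of 5 letter steps, so the interval is some kind of sixth.
Db to B# is 11 semitones. A major sixth is 9, so 11 makes it doubly augmented.

doubly augmented sixth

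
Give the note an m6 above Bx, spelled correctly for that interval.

A sixth above B lands on the letter G.
A minor sixth spans 8 semitones, so B## moves to pitch class 9. On the letter G that is G##.

G##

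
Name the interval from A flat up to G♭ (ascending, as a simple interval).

minor seventh

Counting letters A–B–C–D–E–F–G gives a seventh.
Ab→Gb = 10 semitones, 1 narrower than the major seventh (11), so minor.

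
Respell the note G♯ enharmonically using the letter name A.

Ab

G# is pitch class 8. The letter A alone is pitch class 9.
To reach pitch class 8 from A requires an offset of -1 semitone, i.e. flat: Ab.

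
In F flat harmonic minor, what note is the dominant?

Cb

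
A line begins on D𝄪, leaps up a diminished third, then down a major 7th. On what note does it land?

A diminished third up from D## is F# (letter F, 2 semitones up).
A major seventh down from F# is G (letter G, 11 semitones down).

G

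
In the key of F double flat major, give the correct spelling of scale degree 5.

Degree 5 takes the letter 4 steps above F, which is C.
In major, degree 5 sits 7 semitones above the tonic. Fbb + 7 semitones is pitch class 10, spelled on C as Cbb.

Cbb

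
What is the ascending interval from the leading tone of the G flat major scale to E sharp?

The leading tone of Gb major is F.
F up to E#: letters F→E make it a seventh; 12 semitones makes it augmented.

augmented seventh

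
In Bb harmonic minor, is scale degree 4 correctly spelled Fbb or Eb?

Eb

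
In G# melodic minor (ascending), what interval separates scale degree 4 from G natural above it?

diminished fifth

Scale degree 4 of G# melodic minor (ascending) is C#.
C# up to G: letters C→G make it a fifth; 6 semitones makes it diminished.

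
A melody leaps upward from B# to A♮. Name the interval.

diminished seventh

Counting letters B–C–D–E–F–G–A gives a seventh.
B#→A = 9 semitones, 2 narrower than the major seventh (11), so diminished.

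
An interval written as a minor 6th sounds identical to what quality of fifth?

augmented

A minor sixth spans 8 semitones.
A fifth spanning 8 semitones is augmented (the perfect fifth is 7).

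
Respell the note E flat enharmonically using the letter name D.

Plain D sits 1 semitone below Eb, so on the letter D the same pitch needs a sharp: D#.

D#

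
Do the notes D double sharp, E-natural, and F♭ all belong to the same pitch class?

D## = pitch class 4 and E = pitch class 4 and Fb = pitch class 4 — the same pitch class, so they are enharmonic equivalents.

Yes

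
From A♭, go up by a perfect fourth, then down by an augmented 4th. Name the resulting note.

Abb

A perfect fourth up from Ab is Db (letter D, 5 semitones up).
An augmented fourth down from Db is Abb (letter A, 6 semitones down).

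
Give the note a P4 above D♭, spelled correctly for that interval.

Gb

A fourth above D lands on the letter G.
A perfect fourth spans 5 semitones, so Db moves to pitch class 6. On the letter G that is Gb.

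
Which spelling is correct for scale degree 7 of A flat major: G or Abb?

G

Each scale degree takes a distinct letter name. Degree 7 of a scale on A must use the letter G.
G and Abb are enharmonically the same pitch, but only G uses the letter G, so it is the correct spelling here.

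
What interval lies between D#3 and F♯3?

The letter names run D→F, a span of 2 letter steps, so the interval is some kind of third.
D# to F# is 3 semitones. A major third is 4, so 3 makes it minor.

minor third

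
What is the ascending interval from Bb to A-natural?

major seventh

The letter names run B→A, a span of 6 letter steps, so the interval is some kind of seventh.
Bb to A is 11 semitones. A major seventh is 11, so 11 makes it major.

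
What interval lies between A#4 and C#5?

The letter names run A→C, a span of 2 letter steps, so the interval is some kind of third.
A# to C# is 3 semitones. A major third is 4, so 3 makes it minor.

minor third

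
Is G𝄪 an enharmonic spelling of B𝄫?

Yes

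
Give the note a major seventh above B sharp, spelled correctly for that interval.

B up a major seventh is A#, so the target letter is A.
From B#, a major seventh is 11 semitones up: A##.

A##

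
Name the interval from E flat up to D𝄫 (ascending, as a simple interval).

diminished seventh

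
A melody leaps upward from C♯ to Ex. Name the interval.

augmented third

Counting letters C–D–E gives a third.
C#→E## = 5 semitones, 1 wider than the major third (4), so augmented.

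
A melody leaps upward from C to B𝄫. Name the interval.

Counting letters C–D–E–F–G–A–B gives a seventh.
C→Bbb = 9 semitones, 2 narrower than the major seventh (11), so diminished.

diminished seventh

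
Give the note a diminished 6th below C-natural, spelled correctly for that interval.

C down a major sixth is Eb, so the target letter is E.
From C, a diminished sixth is 7 semitones down: E#.

E#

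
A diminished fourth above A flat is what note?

A up a perfect fourth is D, so the target letter is D.
From Ab, a diminished fourth is 4 semitones up: Dbb.

Dbb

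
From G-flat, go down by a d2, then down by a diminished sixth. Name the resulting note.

A diminished second down from Gb is F# (letter F, 0 semitones down).
A diminished sixth down from F# is A## (letter A, 7 semitones down).

A##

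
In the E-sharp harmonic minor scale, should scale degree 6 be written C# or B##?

Each scale degree takes a distinct letter name. Degree 6 of a scale on E must use the letter C.
C# and B## are enharmonically the same pitch, but only C# uses the letter C, so it is the correct spelling here.

C#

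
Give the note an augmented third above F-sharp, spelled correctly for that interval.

F up a major third is A, so the target letter is A.
From F#, an augmented third is 5 semitones up: A##.

A##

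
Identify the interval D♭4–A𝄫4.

diminished fifth

Counting letters D–E–F–G–A gives a fifth.
Db→Abb = 6 semitones, 1 narrower than the perfect fifth (7), so diminished.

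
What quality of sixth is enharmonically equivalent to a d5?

doubly diminished

A diminished fifth spans 6 semitones.
A sixth spanning 6 semitones is doubly diminished (the major sixth is 9).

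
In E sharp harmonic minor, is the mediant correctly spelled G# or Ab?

G#

Each scale degree takes a distinct letter name. Degree 3 of a scale on E must use the letter G.
G# and Ab are enharmonically the same pitch, but only G# uses the letter G, so it is the correct spelling here.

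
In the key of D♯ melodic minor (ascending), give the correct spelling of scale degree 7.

Degree 7 takes the letter 6 steps above D, which is C.
In melodic minor (ascending), degree 7 sits 11 semitones above the tonic. D# + 11 semitones is pitch class 2, spelled on C as C##.

C##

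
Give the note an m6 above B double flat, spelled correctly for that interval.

Gbb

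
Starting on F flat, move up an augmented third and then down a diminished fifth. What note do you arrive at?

D#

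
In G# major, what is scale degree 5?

Degree 5 takes the letter 4 steps above G, which is D.
In major, degree 5 sits 7 semitones above the tonic. G# + 7 semitones is pitch class 3, spelled on D as D#.

D#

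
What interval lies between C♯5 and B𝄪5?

augmented seventh

The letter names run C→B, a span of 6 letter steps, so the interval is some kind of seventh.
C# to B## is 12 semitones. A major seventh is 11, so 12 makes it augmented.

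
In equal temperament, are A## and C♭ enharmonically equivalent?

A## = pitch class 11 and Cb = pitch class 11 — the same pitch class, so they are enharmonic equivalents.

Yes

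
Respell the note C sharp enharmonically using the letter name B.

B##

Plain B sits 2 semitones below C#, so on the letter B the same pitch needs a double sharp: B##.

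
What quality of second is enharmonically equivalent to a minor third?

A minor third spans 3 semitones.
A second spanning 3 semitones is augmented (the major second is 2).

augmented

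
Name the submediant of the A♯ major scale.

Degree 6 takes the letter 5 steps above A, which is F.
In major, degree 6 sits 9 semitones above the tonic. A# + 9 semitones is pitch class 7, spelled on F as F##.

F##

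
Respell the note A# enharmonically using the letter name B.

Plain B sits 1 semitone above A#, so on the letter B the same pitch needs a flat: Bb.

Bb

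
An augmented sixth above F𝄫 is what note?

A sixth above F lands on the letter D.
An augmented sixth spans 10 semitones, so Fbb moves to pitch class 1. On the letter D that is Db.

Db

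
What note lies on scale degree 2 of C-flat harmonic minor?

Db

Degree 2 takes the letter 1 step above C, which is D.
In harmonic minor, degree 2 sits 2 semitones above the tonic. Cb + 2 semitones is pitch class 1, spelled on D as Db.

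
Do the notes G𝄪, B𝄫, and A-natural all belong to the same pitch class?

G## is pitch class 9; Bbb is pitch class 9; A is pitch class 9.
All spellings map to pitch class 9, so they are enharmonically equivalent.

Yes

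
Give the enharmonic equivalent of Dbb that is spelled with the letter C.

C

Plain C sits at the same pitch as Dbb, so on the letter C the same pitch needs a natural: C.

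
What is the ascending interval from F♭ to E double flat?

minor seventh

Counting letters F–G–A–B–C–D–E gives a seventh.
Fb→Ebb = 10 semitones, 1 narrower than the major seventh (11), so minor.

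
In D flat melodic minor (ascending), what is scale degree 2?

Eb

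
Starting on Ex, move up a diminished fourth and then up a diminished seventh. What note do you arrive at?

G

A diminished fourth up from E## is A# (letter A, 4 semitones up).
A diminished seventh up from A# is G (letter G, 9 semitones up).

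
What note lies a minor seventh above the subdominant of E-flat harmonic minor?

Gb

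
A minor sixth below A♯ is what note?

C##

A sixth below A lands on the letter C.
A minor sixth spans 8 semitones, so A# moves to pitch class 2. On the letter C that is C##.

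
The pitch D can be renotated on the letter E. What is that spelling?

Ebb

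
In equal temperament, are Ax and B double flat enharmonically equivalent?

Two spellings are enharmonically equivalent only if they share a pitch class.
Here A## → 11, Bbb → 9; 9 ≠ 11, so they are not.

No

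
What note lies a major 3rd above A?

A up a major third is C#, so the target letter is C.
From A, a major third is 4 semitones up: C#.

C#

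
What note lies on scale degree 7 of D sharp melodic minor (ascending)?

C##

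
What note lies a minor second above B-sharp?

A second above B lands on the letter C.
A minor second spans 1 semitone, so B# moves to pitch class 1. On the letter C that is C#.

C#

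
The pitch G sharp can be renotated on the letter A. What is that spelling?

Ab

G# is pitch class 8. The letter A alone is pitch class 9.
To reach pitch class 8 from A requires an offset of -1 semitone, i.e. flat: Ab.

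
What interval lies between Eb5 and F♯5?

augmented second

The letter names run E→F, a span of 1 letter step, so the interval is some kind of second.
Eb to F# is 3 semitones. A major second is 2, so 3 makes it augmented.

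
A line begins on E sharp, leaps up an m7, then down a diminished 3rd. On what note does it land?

B##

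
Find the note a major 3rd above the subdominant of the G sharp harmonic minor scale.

The subdominant of G# harmonic minor is C#.
A major third (4 semitones) above C# lands on the letter E, giving E#.

E#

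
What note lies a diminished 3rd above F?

Abb

A third above F lands on the letter A.
A diminished third spans 2 semitones, so F moves to pitch class 7. On the letter A that is Abb.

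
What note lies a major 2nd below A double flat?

Gbb

A down a major second is G, so the target letter is G.
From Abb, a major second is 2 semitones down: Gbb.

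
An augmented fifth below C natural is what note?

Fb

A fifth below C lands on the letter F.
An augmented fifth spans 8 semitones, so C moves to pitch class 4. On the letter F that is Fb.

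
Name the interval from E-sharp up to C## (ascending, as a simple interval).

Counting letters E–F–G–A–B–C gives a sixth.
E#→C## = 9 semitones, exactly the major sixth.

major sixth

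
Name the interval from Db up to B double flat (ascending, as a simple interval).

minor sixth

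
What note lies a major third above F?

F up a major third is A, so the target letter is A.
From F, a major third is 4 semitones up: A.

A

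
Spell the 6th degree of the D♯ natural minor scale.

Degree 6 takes the letter 5 steps above D, which is B.
In natural minor, degree 6 sits 8 semitones above the tonic. D# + 8 semitones is pitch class 11, spelled on B as B.

B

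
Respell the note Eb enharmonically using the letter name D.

D#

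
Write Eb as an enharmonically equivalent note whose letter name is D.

D#

Plain D sits 1 semitone below Eb, so on the letter D the same pitch needs a sharp: D#.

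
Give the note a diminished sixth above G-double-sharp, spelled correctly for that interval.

G up a major sixth is E, so the target letter is E.
From G##, a diminished sixth is 7 semitones up: E.

E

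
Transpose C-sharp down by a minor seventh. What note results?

A seventh below C lands on the letter D.
A minor seventh spans 10 semitones, so C# moves to pitch class 3. On the letter D that is D#.

D#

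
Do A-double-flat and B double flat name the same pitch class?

Two spellings are enharmonically equivalent only if they share a pitch class.
Here Abb → 7, Bbb → 9; 7 ≠ 9, so they are not.

No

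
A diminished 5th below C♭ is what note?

F

A fifth below C lands on the letter F.
A diminished fifth spans 6 semitones, so Cb moves to pitch class 5. On the letter F that is F.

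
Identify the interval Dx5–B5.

Counting letters D–E–F–G–A–B gives a sixth.
D##→B = 7 semitones, 2 narrower than the major sixth (9), so diminished.

diminished sixth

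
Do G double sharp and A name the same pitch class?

G## = pitch class 9 and A = pitch class 9 — the same pitch class, so they are enharmonic equivalents.

Yes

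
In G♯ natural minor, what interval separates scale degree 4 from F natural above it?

diminished fourth

Scale degree 4 of G# natural minor is C#.
C# up to F: letters C→F make it a fourth; 4 semitones makes it diminished.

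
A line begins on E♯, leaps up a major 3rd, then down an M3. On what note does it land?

E#

A major third up from E# is G## (letter G, 4 semitones up).
A major third down from G## is E# (letter E, 4 semitones down).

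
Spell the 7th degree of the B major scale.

A#

Degree 7 takes the letter 6 steps above B, which is A.
In major, degree 7 sits 11 semitones above the tonic. B + 11 semitones is pitch class 10, spelled on A as A#.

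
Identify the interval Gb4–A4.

augmented second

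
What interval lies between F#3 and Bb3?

Counting letters F–G–A–B gives a fourth.
F#→Bb = 4 semitones, 1 narrower than the perfect fourth (5), so diminished.

diminished fourth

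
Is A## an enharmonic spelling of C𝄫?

Two spellings are enharmonically equivalent only if they share a pitch class.
Here A## → 11, Cbb → 10; 10 ≠ 11, so they are not.

No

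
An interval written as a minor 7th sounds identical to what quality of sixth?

A minor seventh spans 10 semitones.
A sixth spanning 10 semitones is augmented (the major sixth is 9).

augmented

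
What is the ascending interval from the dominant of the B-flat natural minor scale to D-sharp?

augmented sixth

The dominant of Bb natural minor is F.
F up to D#: letters F→D make it a sixth; 10 semitones makes it augmented.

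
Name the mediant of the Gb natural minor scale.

The Gb natural minor scale runs Gb Ab Bbb Cb Db Ebb Fb.
Degree 3 is Bbb.

Bbb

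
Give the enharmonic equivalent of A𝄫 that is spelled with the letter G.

Plain G sits at the same pitch as Abb, so on the letter G the same pitch needs a natural: G.

G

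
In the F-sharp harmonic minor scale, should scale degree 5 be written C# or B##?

C#

Each scale degree takes a distinct letter name. Degree 5 of a scale on F must use the letter C.
C# and B## are enharmonically the same pitch, but only C# uses the letter C, so it is the correct spelling here.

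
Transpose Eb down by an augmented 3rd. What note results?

A third below E lands on the letter C.
An augmented third spans 5 semitones, so Eb moves to pitch class 10. On the letter C that is Cbb.

Cbb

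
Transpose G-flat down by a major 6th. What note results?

A sixth below G lands on the letter B.
A major sixth spans 9 semitones, so Gb moves to pitch class 9. On the letter B that is Bbb.

Bbb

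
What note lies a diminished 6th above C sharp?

Ab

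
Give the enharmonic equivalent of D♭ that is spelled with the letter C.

C#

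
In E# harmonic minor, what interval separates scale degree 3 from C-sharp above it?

perfect fourth

Scale degree 3 of E# harmonic minor is G#.
G# up to C#: letters G→C make it a fourth; 5 semitones makes it perfect.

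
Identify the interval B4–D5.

minor third

The letter names run B→D, a span of 2 letter steps, so the interval is some kind of third.
B to D is 3 semitones. A major third is 4, so 3 makes it minor.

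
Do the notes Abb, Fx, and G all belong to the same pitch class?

Abb is pitch class 7; F## is pitch class 7; G is pitch class 7.
All spellings map to pitch class 7, so they are enharmonically equivalent.

Yes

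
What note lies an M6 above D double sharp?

B##

A sixth above D lands on the letter B.
A major sixth spans 9 semitones, so D## moves to pitch class 1. On the letter B that is B##.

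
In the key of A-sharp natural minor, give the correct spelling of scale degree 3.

C#

Degree 3 takes the letter 2 steps above A, which is C.
In natural minor, degree 3 sits 3 semitones above the tonic. A# + 3 semitones is pitch class 1, spelled on C as C#.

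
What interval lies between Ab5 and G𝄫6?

diminished seventh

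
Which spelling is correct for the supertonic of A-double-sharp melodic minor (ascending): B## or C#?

Each scale degree takes a distinct letter name. Degree 2 of a scale on A must use the letter B.
B## and C# are enharmonically the same pitch, but only B## uses the letter B, so it is the correct spelling here.

B##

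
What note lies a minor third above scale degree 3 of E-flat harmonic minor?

Bbb

Scale degree 3 of Eb harmonic minor is Gb.
A minor third (3 semitones) above Gb lands on the letter B, giving Bbb.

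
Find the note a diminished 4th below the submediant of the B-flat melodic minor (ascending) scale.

D#

The submediant of Bb melodic minor (ascending) is G.
A diminished fourth (4 semitones) below G lands on the letter D, giving D#.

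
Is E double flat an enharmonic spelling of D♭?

No

Ebb is pitch class 2; Db is pitch class 1.
The pitch classes differ (2 vs. 1), so they are not enharmonic equivalents.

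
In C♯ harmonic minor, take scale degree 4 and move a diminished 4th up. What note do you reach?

Bb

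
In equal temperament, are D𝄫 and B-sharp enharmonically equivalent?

Yes

Dbb = pitch class 0 and B# = pitch class 0 — the same pitch class, so they are enharmonic equivalents.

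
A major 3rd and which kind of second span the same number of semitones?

A major third spans 4 semitones.
A second spanning 4 semitones is doubly augmented (the major second is 2).

doubly augmented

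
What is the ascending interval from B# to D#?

Counting letters B–C–D gives a third.
B#→D# = 3 semitones, 1 narrower than the major third (4), so minor.

minor third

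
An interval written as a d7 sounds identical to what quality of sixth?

major

A diminished seventh spans 9 semitones.
A sixth spanning 9 semitones is major (the major sixth is 9).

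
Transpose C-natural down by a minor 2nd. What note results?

C down a major second is Bb, so the target letter is B.
From C, a minor second is 1 semitone down: B.

B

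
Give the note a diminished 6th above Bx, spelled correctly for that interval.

A sixth above B lands on the letter G.
A diminished sixth spans 7 semitones, so B## moves to pitch class 8. On the letter G that is G#.

G#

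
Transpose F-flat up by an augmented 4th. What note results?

Bb

A fourth above F lands on the letter B.
An augmented fourth spans 6 semitones, so Fb moves to pitch class 10. On the letter B that is Bb.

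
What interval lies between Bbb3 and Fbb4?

diminished fifth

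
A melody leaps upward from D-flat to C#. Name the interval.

augmented seventh

The letter names run D→C, a span of 6 letter steps, so the interval is some kind of seventh.
Db to C# is 12 semitones. A major seventh is 11, so 12 makes it augmented.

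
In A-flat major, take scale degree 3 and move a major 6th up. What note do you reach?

A

Scale degree 3 of Ab major is C.
A major sixth (9 semitones) above C lands on the letter A, giving A.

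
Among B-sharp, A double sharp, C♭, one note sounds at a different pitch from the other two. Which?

B#

In 12-tone equal temperament, enharmonic equivalents share a pitch class. B# is pitch class 0; A## is pitch class 11; Cb is pitch class 11.
A## and Cb share pitch class 11, while B# is pitch class 0.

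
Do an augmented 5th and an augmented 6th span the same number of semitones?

No

An augmented fifth spans 8 semitones; an augmented sixth spans 10.
The spans differ, so they are not enharmonic equivalents.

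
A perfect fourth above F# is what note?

B

F up a perfect fourth is Bb, so the target letter is B.
From F#, a perfect fourth is 5 semitones up: B.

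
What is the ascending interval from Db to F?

major third

Counting letters D–E–F gives a third.
Db→F = 4 semitones, exactly the major third.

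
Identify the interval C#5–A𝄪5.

augmented sixth

Counting letters C–D–E–F–G–A gives a sixth.
C#→A## = 10 semitones, 1 wider than the major sixth (9), so augmented.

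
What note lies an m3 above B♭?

Db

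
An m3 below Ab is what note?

F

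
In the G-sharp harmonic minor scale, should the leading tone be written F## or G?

F##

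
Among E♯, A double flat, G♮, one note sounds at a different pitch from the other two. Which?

In 12-tone equal temperament, enharmonic equivalents share a pitch class. E# is pitch class 5; Abb is pitch class 7; G is pitch class 7.
Abb and G share pitch class 7, while E# is pitch class 5.

E#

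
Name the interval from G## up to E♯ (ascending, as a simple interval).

Counting letters G–A–B–C–D–E gives a sixth.
G##→E# = 8 semitones, 1 narrower than the major sixth (9), so minor.

minor sixth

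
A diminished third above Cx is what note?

A third above C lands on the letter E.
A diminished third spans 2 semitones, so C## moves to pitch class 4. On the letter E that is E.

E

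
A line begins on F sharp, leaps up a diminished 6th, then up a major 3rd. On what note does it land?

A diminished sixth up from F# is Db (letter D, 7 semitones up).
A major third up from Db is F (letter F, 4 semitones up).

F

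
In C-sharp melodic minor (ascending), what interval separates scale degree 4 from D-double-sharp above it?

Scale degree 4 of C# melodic minor (ascending) is F#.
F# up to D##: letters F→D make it a sixth; 10 semitones makes it augmented.

augmented sixth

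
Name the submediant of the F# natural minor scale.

D

The F# natural minor scale runs F# G# A B C# D E.
Degree 6 is D.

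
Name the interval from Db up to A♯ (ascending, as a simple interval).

doubly augmented fifth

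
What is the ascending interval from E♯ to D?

The letter names run E→D, a span of 6 letter steps, so the interval is some kind of seventh.
E# to D is 9 semitones. A major seventh is 11, so 9 makes it diminished.

diminished seventh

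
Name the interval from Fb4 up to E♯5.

doubly augmented seventh

The letter names run F→E, a span of 6 letter steps, so the interval is some kind of seventh.
Fb to E# is 13 semitones. A major seventh is 11, so 13 makes it doubly augmented.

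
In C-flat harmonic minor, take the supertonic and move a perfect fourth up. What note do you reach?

Gb

The supertonic of Cb harmonic minor is Db.
A perfect fourth (5 semitones) above Db lands on the letter G, giving Gb.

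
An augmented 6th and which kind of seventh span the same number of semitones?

An augmented sixth spans 10 semitones.
A seventh spanning 10 semitones is minor (the major seventh is 11).

minor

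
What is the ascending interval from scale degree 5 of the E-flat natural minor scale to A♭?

Scale degree 5 of Eb natural minor is Bb.
Bb up to Ab: letters B→A make it a seventh; 10 semitones makes it minor.

minor seventh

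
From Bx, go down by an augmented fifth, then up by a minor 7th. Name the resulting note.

An augmented fifth down from B## is E# (letter E, 8 semitones down).
A minor seventh up from E# is D# (letter D, 10 semitones up).

D#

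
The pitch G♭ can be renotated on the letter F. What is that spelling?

Gb is pitch class 6. The letter F alone is pitch class 5.
To reach pitch class 6 from F requires an offset of +1 semitone, i.e. sharp: F#.

F#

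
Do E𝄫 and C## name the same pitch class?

Ebb = pitch class 2 and C## = pitch class 2 — the same pitch class, so they are enharmonic equivalents.

Yes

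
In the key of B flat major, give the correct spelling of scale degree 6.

G

Degree 6 takes the letter 5 steps above B, which is G.
In major, degree 6 sits 9 semitones above the tonic. Bb + 9 semitones is pitch class 7, spelled on G as G.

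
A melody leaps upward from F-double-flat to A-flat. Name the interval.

Counting letters F–G–A gives a third.
Fbb→Ab = 5 semitones, 1 wider than the major third (4), so augmented.

augmented third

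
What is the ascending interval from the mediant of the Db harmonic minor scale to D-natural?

augmented sixth

The mediant of Db harmonic minor is Fb.
Fb up to D: letters F→D make it a sixth; 10 semitones makes it augmented.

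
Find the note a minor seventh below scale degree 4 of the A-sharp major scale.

Scale degree 4 of A# major is D#.
A minor seventh (10 semitones) below D# lands on the letter E, giving E#.

E#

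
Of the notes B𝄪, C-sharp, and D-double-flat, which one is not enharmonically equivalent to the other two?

Dbb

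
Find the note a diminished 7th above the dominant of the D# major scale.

The dominant of D# major is A#.
A diminished seventh (9 semitones) above A# lands on the letter G, giving G.

G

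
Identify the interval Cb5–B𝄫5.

minor seventh

The letter names run C→B, a span of 6 letter steps, so the interval is some kind of seventh.
Cb to Bbb is 10 semitones. A major seventh is 11, so 10 makes it minor.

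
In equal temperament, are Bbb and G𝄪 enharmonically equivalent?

Yes

Bbb is pitch class 9; G## is pitch class 9.
All spellings map to pitch class 9, so they are enharmonically equivalent.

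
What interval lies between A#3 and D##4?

Counting letters A–B–C–D gives a fourth.
A#→D## = 6 semitones, 1 wider than the perfect fourth (5), so augmented.

augmented fourth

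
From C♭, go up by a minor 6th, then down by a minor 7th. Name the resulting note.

Bbb

A minor sixth up from Cb is Abb (letter A, 8 semitones up).
A minor seventh down from Abb is Bbb (letter B, 10 semitones down).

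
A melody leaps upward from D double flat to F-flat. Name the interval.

major third

The letter names run D→F, a span of 2 letter steps, so the interval is some kind of third.
Dbb to Fb is 4 semitones. A major third is 4, so 4 makes it major.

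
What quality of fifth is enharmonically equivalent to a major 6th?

A major sixth spans 9 semitones.
A fifth spanning 9 semitones is doubly augmented (the perfect fifth is 7).

doubly augmented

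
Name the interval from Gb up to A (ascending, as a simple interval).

augmented second

Counting letters G–A gives a second.
Gb→A = 3 semitones, 1 wider than the major second (2), so augmented.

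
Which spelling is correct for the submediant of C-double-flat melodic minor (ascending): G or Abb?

Abb

Each scale degree takes a distinct letter name. Degree 6 of a scale on C must use the letter A.
Abb and G are enharmonically the same pitch, but only Abb uses the letter A, so it is the correct spelling here.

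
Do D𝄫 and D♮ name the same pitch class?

No

Two spellings are enharmonically equivalent only if they share a pitch class.
Here Dbb → 0, D → 2; 0 ≠ 2, so they are not.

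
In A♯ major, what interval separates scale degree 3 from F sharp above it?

Scale degree 3 of A# major is C##.
C## up to F#: letters C→F make it a fourth; 4 semitones makes it diminished.

diminished fourth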